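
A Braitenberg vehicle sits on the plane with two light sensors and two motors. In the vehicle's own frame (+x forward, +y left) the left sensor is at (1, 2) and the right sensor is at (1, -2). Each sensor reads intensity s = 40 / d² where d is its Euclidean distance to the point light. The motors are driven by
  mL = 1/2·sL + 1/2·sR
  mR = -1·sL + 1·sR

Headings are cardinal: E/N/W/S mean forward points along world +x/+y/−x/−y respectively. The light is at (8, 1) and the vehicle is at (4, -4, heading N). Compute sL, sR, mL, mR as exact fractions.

10/13 2 18/13 16/13

left sensor world pos  = (2, -3); dL² = 52
right sensor world pos = (6, -3); dR² = 20
sL = 40/52 = 10/13
sR = 40/20 = 2
mL = 1/2·sL + 1/2·sR = 18/13
mR = -1·sL + 1·sR = 16/13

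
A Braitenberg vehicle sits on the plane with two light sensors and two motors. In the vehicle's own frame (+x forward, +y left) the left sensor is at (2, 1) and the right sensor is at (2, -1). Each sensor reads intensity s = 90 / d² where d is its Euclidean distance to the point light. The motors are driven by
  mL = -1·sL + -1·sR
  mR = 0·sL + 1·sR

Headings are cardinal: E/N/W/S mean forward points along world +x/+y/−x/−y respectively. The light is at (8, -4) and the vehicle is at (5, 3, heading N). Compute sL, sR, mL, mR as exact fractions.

left sensor world pos  = (4, 5); dL² = 97
right sensor world pos = (6, 5); dR² = 85
sL = 90/97 = 90/97
sR = 90/85 = 18/17
mL = -1·sL + -1·sR = -3276/1649
mR = 0·sL + 1·sR = 18/17

90/97 18/17 -3276/1649 18/17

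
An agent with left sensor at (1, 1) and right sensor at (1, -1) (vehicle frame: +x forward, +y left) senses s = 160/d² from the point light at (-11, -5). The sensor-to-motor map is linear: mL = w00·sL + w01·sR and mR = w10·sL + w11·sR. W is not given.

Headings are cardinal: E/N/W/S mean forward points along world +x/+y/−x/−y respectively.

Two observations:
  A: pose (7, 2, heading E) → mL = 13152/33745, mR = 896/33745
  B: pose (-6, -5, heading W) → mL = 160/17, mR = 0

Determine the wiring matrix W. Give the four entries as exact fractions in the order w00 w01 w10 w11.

1/2 1/2 -1 1

obs A: pose=(7,2,E) → sL=32/85, sR=160/397, mL=13152/33745, mR=896/33745
obs B: pose=(-6,-5,W) → sL=160/17, sR=160/17, mL=160/17, mR=0
sensor matrix S = [[32/85, 160/397], [160/17, 160/17]]; det S = -28672/114733
solve [mL_A; mL_B] = S·[w00; w01] and [mR_A; mR_B] = S·[w10; w11]:
  w00 = 1/2, w01 = 1/2, w10 = -1, w11 = 1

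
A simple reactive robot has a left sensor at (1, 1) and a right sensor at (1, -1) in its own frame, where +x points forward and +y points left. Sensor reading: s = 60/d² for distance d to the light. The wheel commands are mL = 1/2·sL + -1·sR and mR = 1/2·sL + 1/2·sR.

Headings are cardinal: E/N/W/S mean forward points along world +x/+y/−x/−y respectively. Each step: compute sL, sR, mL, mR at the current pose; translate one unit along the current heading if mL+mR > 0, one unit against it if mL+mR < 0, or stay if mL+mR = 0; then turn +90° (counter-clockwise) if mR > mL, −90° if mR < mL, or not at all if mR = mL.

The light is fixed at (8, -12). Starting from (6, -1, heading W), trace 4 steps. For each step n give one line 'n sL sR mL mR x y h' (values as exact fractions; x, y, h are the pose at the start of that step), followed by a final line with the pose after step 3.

0 60/109 20/51 -650/5559 2620/5559 6 -1 W
1 15/26 15/29 -345/1508 825/1508 5 -1 S
2 12/25 12/17 -198/425 252/425 5 -2 E
3 6/13 30/61 -207/793 378/793 6 -2 N
final 6 -1 W

n=0: pose=(6,-1,W); sL=60/109, sR=20/51; mL=-650/5559, mR=2620/5559; mL+mR=1970/5559 → advance +1; mR−mL=10/17 → turn +1·90°
n=1: pose=(5,-1,S); sL=15/26, sR=15/29; mL=-345/1508, mR=825/1508; mL+mR=120/377 → advance +1; mR−mL=45/58 → turn +1·90°
n=2: pose=(5,-2,E); sL=12/25, sR=12/17; mL=-198/425, mR=252/425; mL+mR=54/425 → advance +1; mR−mL=18/17 → turn +1·90°
n=3: pose=(6,-2,N); sL=6/13, sR=30/61; mL=-207/793, mR=378/793; mL+mR=171/793 → advance +1; mR−mL=45/61 → turn +1·90°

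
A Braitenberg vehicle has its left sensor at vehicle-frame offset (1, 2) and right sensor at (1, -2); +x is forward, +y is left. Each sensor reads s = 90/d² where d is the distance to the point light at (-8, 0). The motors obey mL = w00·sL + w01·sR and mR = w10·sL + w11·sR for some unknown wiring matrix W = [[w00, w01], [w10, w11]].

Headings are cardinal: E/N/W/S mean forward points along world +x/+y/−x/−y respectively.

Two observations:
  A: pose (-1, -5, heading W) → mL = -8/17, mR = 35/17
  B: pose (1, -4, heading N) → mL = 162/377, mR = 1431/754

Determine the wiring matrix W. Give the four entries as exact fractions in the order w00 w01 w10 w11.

1/2 -1/2 1 1/2

obs A: pose=(-1,-5,W) → sL=18/17, sR=2, mL=-8/17, mR=35/17
obs B: pose=(1,-4,N) → sL=45/29, sR=9/13, mL=162/377, mR=1431/754
sensor matrix S = [[18/17, 2], [45/29, 9/13]]; det S = -15192/6409
solve [mL_A; mL_B] = S·[w00; w01] and [mR_A; mR_B] = S·[w10; w11]:
  w00 = 1/2, w01 = -1/2, w10 = 1, w11 = 1/2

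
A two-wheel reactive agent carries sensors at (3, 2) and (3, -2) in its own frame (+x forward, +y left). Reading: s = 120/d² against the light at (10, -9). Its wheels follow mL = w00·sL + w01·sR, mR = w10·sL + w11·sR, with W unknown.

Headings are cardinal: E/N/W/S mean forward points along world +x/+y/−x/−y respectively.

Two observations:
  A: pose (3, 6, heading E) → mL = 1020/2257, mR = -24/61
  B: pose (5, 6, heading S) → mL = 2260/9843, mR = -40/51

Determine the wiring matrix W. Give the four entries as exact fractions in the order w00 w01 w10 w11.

obs A: pose=(3,6,E) → sL=24/61, sR=24/37, mL=1020/2257, mR=-24/61
obs B: pose=(5,6,S) → sL=40/51, sR=120/193, mL=2260/9843, mR=-40/51
sensor matrix S = [[24/61, 24/37], [40/51, 120/193]]; det S = -1955840/7405217
solve [mL_A; mL_B] = S·[w00; w01] and [mR_A; mR_B] = S·[w10; w11]:
  w00 = -1/2, w01 = 1, w10 = -1, w11 = 0

-1/2 1 -1 0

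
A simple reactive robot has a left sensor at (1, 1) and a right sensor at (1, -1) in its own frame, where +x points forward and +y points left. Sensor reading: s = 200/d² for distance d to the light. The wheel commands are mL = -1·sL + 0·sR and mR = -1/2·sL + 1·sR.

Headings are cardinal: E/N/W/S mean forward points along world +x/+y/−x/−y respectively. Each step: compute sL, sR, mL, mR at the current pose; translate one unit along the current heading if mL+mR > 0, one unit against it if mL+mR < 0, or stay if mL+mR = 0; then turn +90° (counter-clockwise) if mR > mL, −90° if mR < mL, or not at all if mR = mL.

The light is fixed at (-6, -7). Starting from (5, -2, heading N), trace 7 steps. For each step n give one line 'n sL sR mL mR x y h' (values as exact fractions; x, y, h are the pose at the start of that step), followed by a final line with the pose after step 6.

n=0: pose=(5,-2,N); sL=25/17, sR=10/9; mL=-25/17, mR=115/306; mL+mR=-335/306 → advance -1; mR−mL=565/306 → turn +1·90°
n=1: pose=(5,-3,W); sL=200/109, sR=8/5; mL=-200/109, mR=372/545; mL+mR=-628/545 → advance -1; mR−mL=1372/545 → turn +1·90°
n=2: pose=(6,-3,S); sL=100/89, sR=20/13; mL=-100/89, mR=1130/1157; mL+mR=-170/1157 → advance -1; mR−mL=2430/1157 → turn +1·90°
n=3: pose=(6,-2,E); sL=40/41, sR=40/37; mL=-40/41, mR=900/1517; mL+mR=-580/1517 → advance -1; mR−mL=2380/1517 → turn +1·90°
n=4: pose=(5,-2,N); sL=25/17, sR=10/9; mL=-25/17, mR=115/306; mL+mR=-335/306 → advance -1; mR−mL=565/306 → turn +1·90°
n=5: pose=(5,-3,W); sL=200/109, sR=8/5; mL=-200/109, mR=372/545; mL+mR=-628/545 → advance -1; mR−mL=1372/545 → turn +1·90°
n=6: pose=(6,-3,S); sL=100/89, sR=20/13; mL=-100/89, mR=1130/1157; mL+mR=-170/1157 → advance -1; mR−mL=2430/1157 → turn +1·90°

0 25/17 10/9 -25/17 115/306 5 -2 N
1 200/109 8/5 -200/109 372/545 5 -3 W
2 100/89 20/13 -100/89 1130/1157 6 -3 S
3 40/41 40/37 -40/41 900/1517 6 -2 E
4 25/17 10/9 -25/17 115/306 5 -2 N
5 200/109 8/5 -200/109 372/545 5 -3 W
6 100/89 20/13 -100/89 1130/1157 6 -3 S
final 6 -2 E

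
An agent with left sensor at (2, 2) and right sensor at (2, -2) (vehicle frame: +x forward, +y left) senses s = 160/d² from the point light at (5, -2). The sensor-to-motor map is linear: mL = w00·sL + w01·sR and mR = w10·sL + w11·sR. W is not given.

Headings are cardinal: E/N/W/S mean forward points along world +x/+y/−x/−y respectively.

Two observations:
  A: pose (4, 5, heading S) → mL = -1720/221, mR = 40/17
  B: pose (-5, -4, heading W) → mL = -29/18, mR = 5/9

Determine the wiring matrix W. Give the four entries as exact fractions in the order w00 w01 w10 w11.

obs A: pose=(4,5,S) → sL=80/13, sR=80/17, mL=-1720/221, mR=40/17
obs B: pose=(-5,-4,W) → sL=1, sR=10/9, mL=-29/18, mR=5/9
sensor matrix S = [[80/13, 80/17], [1, 10/9]]; det S = 4240/1989
solve [mL_A; mL_B] = S·[w00; w01] and [mR_A; mR_B] = S·[w10; w11]:
  w00 = -1/2, w01 = -1, w10 = 0, w11 = 1/2

-1/2 -1 0 1/2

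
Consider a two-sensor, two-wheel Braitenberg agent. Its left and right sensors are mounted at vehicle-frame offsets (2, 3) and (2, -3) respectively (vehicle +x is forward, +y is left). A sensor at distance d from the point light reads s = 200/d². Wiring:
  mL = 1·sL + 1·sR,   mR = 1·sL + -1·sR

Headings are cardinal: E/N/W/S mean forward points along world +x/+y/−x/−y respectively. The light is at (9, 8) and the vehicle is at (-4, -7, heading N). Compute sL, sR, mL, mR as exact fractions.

left sensor world pos  = (-7, -5); dL² = 425
right sensor world pos = (-1, -5); dR² = 269
sL = 200/425 = 8/17
sR = 200/269 = 200/269
mL = 1·sL + 1·sR = 5552/4573
mR = 1·sL + -1·sR = -1248/4573

8/17 200/269 5552/4573 -1248/4573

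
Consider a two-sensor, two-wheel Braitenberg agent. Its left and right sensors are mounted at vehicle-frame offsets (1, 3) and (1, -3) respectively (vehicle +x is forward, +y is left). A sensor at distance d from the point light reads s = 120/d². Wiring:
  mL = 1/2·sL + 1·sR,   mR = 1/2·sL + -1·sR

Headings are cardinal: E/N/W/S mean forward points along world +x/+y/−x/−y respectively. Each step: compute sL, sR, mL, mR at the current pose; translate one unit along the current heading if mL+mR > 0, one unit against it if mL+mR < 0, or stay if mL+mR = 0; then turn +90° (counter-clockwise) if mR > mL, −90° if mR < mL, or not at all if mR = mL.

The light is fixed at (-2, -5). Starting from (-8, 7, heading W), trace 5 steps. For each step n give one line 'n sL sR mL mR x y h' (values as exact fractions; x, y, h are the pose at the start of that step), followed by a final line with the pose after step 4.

n=0: pose=(-8,7,W); sL=12/13, sR=60/137; mL=1602/1781, mR=42/1781; mL+mR=12/13 → advance +1; mR−mL=-120/137 → turn -1·90°
n=1: pose=(-9,7,N); sL=120/269, sR=24/37; mL=8676/9953, mR=-4236/9953; mL+mR=120/269 → advance +1; mR−mL=-48/37 → turn -1·90°
n=2: pose=(-9,8,E); sL=30/73, sR=15/17; mL=1350/1241, mR=-840/1241; mL+mR=30/73 → advance +1; mR−mL=-30/17 → turn -1·90°
n=3: pose=(-8,8,S); sL=40/51, sR=8/15; mL=236/255, mR=-12/85; mL+mR=40/51 → advance +1; mR−mL=-16/15 → turn -1·90°
n=4: pose=(-8,7,W); sL=12/13, sR=60/137; mL=1602/1781, mR=42/1781; mL+mR=12/13 → advance +1; mR−mL=-120/137 → turn -1·90°

0 12/13 60/137 1602/1781 42/1781 -8 7 W
1 120/269 24/37 8676/9953 -4236/9953 -9 7 N
2 30/73 15/17 1350/1241 -840/1241 -9 8 E
3 40/51 8/15 236/255 -12/85 -8 8 S
4 12/13 60/137 1602/1781 42/1781 -8 7 W
final -9 7 N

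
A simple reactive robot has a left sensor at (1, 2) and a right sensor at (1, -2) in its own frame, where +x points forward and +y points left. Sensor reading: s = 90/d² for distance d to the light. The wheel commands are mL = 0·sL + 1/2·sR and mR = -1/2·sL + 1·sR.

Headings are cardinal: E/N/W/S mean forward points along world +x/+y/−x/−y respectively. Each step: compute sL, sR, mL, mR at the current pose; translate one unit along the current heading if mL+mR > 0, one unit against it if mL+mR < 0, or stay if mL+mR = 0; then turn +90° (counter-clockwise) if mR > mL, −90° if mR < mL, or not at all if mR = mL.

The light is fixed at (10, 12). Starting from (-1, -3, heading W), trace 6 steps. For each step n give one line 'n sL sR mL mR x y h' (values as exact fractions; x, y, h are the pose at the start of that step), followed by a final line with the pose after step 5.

n=0: pose=(-1,-3,W); sL=90/433, sR=90/313; mL=45/313, mR=24885/135529; mL+mR=44370/135529 → advance +1; mR−mL=5400/135529 → turn +1·90°
n=1: pose=(-2,-3,S); sL=45/178, sR=45/226; mL=45/452, mR=2925/40228; mL+mR=3465/20114 → advance +1; mR−mL=-270/10057 → turn -1·90°
n=2: pose=(-2,-4,W); sL=90/493, sR=18/73; mL=9/73, mR=5589/35989; mL+mR=10026/35989 → advance +1; mR−mL=1152/35989 → turn +1·90°
n=3: pose=(-3,-4,S); sL=9/41, sR=45/257; mL=45/514, mR=1377/21074; mL+mR=1611/10537 → advance +1; mR−mL=-234/10537 → turn -1·90°
n=4: pose=(-3,-5,W); sL=90/557, sR=90/421; mL=45/421, mR=31185/234497; mL+mR=56250/234497 → advance +1; mR−mL=6120/234497 → turn +1·90°
n=5: pose=(-4,-5,S); sL=5/26, sR=9/58; mL=9/116, mR=89/1508; mL+mR=103/754 → advance +1; mR−mL=-7/377 → turn -1·90°

0 90/433 90/313 45/313 24885/135529 -1 -3 W
1 45/178 45/226 45/452 2925/40228 -2 -3 S
2 90/493 18/73 9/73 5589/35989 -2 -4 W
3 9/41 45/257 45/514 1377/21074 -3 -4 S
4 90/557 90/421 45/421 31185/234497 -3 -5 W
5 5/26 9/58 9/116 89/1508 -4 -5 S
final -4 -6 W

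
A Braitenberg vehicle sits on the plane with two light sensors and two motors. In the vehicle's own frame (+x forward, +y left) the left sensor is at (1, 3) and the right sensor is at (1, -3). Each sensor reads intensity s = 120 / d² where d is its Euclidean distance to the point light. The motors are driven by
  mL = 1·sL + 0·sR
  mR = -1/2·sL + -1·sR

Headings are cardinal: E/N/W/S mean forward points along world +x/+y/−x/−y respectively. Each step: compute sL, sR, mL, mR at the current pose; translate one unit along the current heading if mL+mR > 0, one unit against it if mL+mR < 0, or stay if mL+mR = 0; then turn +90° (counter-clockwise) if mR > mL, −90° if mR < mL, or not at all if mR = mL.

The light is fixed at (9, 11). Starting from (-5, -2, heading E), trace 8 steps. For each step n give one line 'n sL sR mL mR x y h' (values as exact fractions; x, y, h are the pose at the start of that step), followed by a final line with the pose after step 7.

n=0: pose=(-5,-2,E); sL=120/269, sR=24/85; mL=120/269, mR=-11556/22865; mL+mR=-1356/22865 → advance -1; mR−mL=-21756/22865 → turn -1·90°
n=1: pose=(-6,-2,S); sL=6/17, sR=3/13; mL=6/17, mR=-90/221; mL+mR=-12/221 → advance -1; mR−mL=-168/221 → turn -1·90°
n=2: pose=(-6,-1,W); sL=120/481, sR=120/337; mL=120/481, mR=-77940/162097; mL+mR=-37500/162097 → advance -1; mR−mL=-118380/162097 → turn -1·90°
n=3: pose=(-5,-1,N); sL=12/41, sR=60/121; mL=12/41, mR=-3186/4961; mL+mR=-1734/4961 → advance -1; mR−mL=-4638/4961 → turn -1·90°
n=4: pose=(-5,-2,E); sL=120/269, sR=24/85; mL=120/269, mR=-11556/22865; mL+mR=-1356/22865 → advance -1; mR−mL=-21756/22865 → turn -1·90°
n=5: pose=(-6,-2,S); sL=6/17, sR=3/13; mL=6/17, mR=-90/221; mL+mR=-12/221 → advance -1; mR−mL=-168/221 → turn -1·90°
n=6: pose=(-6,-1,W); sL=120/481, sR=120/337; mL=120/481, mR=-77940/162097; mL+mR=-37500/162097 → advance -1; mR−mL=-118380/162097 → turn -1·90°
n=7: pose=(-5,-1,N); sL=12/41, sR=60/121; mL=12/41, mR=-3186/4961; mL+mR=-1734/4961 → advance -1; mR−mL=-4638/4961 → turn -1·90°

0 120/269 24/85 120/269 -11556/22865 -5 -2 E
1 6/17 3/13 6/17 -90/221 -6 -2 S
2 120/481 120/337 120/481 -77940/162097 -6 -1 W
3 12/41 60/121 12/41 -3186/4961 -5 -1 N
4 120/269 24/85 120/269 -11556/22865 -5 -2 E
5 6/17 3/13 6/17 -90/221 -6 -2 S
6 120/481 120/337 120/481 -77940/162097 -6 -1 W
7 12/41 60/121 12/41 -3186/4961 -5 -1 N
final -5 -2 E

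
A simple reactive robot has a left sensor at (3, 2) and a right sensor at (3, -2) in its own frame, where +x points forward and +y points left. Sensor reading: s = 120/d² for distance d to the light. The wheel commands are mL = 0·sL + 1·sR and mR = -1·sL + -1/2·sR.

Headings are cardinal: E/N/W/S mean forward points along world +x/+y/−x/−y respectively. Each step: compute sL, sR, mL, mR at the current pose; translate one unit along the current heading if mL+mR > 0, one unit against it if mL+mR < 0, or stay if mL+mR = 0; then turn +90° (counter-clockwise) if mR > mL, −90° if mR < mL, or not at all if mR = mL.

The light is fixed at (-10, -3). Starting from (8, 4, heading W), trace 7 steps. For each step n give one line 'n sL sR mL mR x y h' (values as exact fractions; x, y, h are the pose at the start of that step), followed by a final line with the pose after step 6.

n=0: pose=(8,4,W); sL=12/25, sR=20/51; mL=20/51, mR=-862/1275; mL+mR=-362/1275 → advance -1; mR−mL=-454/425 → turn -1·90°
n=1: pose=(9,4,N); sL=120/389, sR=120/541; mL=120/541, mR=-88260/210449; mL+mR=-41580/210449 → advance -1; mR−mL=-134940/210449 → turn -1·90°
n=2: pose=(9,3,E); sL=30/137, sR=6/25; mL=6/25, mR=-1161/3425; mL+mR=-339/3425 → advance -1; mR−mL=-1983/3425 → turn -1·90°
n=3: pose=(8,3,S); sL=120/409, sR=24/53; mL=24/53, mR=-11268/21677; mL+mR=-1452/21677 → advance -1; mR−mL=-21084/21677 → turn -1·90°
n=4: pose=(8,4,W); sL=12/25, sR=20/51; mL=20/51, mR=-862/1275; mL+mR=-362/1275 → advance -1; mR−mL=-454/425 → turn -1·90°
n=5: pose=(9,4,N); sL=120/389, sR=120/541; mL=120/541, mR=-88260/210449; mL+mR=-41580/210449 → advance -1; mR−mL=-134940/210449 → turn -1·90°
n=6: pose=(9,3,E); sL=30/137, sR=6/25; mL=6/25, mR=-1161/3425; mL+mR=-339/3425 → advance -1; mR−mL=-1983/3425 → turn -1·90°

0 12/25 20/51 20/51 -862/1275 8 4 W
1 120/389 120/541 120/541 -88260/210449 9 4 N
2 30/137 6/25 6/25 -1161/3425 9 3 E
3 120/409 24/53 24/53 -11268/21677 8 3 S
4 12/25 20/51 20/51 -862/1275 8 4 W
5 120/389 120/541 120/541 -88260/210449 9 4 N
6 30/137 6/25 6/25 -1161/3425 9 3 E
final 8 3 S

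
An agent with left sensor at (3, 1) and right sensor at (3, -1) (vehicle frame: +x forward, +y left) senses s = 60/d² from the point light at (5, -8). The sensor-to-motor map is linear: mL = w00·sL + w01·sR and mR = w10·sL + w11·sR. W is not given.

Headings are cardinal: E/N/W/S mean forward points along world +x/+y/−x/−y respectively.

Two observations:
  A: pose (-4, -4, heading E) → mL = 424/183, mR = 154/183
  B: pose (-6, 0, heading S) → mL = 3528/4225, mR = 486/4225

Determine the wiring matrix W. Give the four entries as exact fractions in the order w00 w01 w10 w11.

obs A: pose=(-4,-4,E) → sL=60/61, sR=4/3, mL=424/183, mR=154/183
obs B: pose=(-6,0,S) → sL=12/25, sR=60/169, mL=3528/4225, mR=486/4225
sensor matrix S = [[60/61, 4/3], [12/25, 60/169]]; det S = -74944/257725
solve [mL_A; mL_B] = S·[w00; w01] and [mR_A; mR_B] = S·[w10; w11]:
  w00 = 1, w01 = 1, w10 = -1/2, w11 = 1

1 1 -1/2 1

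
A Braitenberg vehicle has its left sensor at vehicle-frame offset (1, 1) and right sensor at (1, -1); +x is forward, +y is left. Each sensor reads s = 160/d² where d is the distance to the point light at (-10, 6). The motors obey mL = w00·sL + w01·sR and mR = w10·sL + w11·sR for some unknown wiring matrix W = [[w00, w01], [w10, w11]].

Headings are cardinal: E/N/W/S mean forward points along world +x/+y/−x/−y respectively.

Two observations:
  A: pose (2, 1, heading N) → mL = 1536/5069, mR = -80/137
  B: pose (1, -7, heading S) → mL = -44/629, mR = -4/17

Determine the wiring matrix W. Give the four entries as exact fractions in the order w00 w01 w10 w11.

1 -1 -1/2 0

obs A: pose=(2,1,N) → sL=160/137, sR=32/37, mL=1536/5069, mR=-80/137
obs B: pose=(1,-7,S) → sL=8/17, sR=20/37, mL=-44/629, mR=-4/17
sensor matrix S = [[160/137, 32/37], [8/17, 20/37]]; det S = 19328/86173
solve [mL_A; mL_B] = S·[w00; w01] and [mR_A; mR_B] = S·[w10; w11]:
  w00 = 1, w01 = -1, w10 = -1/2, w11 = 0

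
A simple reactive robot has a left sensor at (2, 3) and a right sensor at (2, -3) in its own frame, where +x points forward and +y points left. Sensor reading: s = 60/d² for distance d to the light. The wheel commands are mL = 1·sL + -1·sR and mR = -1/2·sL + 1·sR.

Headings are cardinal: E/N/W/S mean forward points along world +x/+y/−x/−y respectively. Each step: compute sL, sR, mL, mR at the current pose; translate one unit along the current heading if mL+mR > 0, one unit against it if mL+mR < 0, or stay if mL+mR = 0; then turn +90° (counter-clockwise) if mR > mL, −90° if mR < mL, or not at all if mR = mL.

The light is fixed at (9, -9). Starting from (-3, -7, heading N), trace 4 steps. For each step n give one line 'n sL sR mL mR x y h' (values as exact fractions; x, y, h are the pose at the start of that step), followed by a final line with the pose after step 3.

n=0: pose=(-3,-7,N); sL=60/241, sR=60/97; mL=-8640/23377, mR=11550/23377; mL+mR=30/241 → advance +1; mR−mL=20190/23377 → turn +1·90°
n=1: pose=(-3,-6,W); sL=15/49, sR=15/58; mL=135/2842, mR=150/1421; mL+mR=15/98 → advance +1; mR−mL=165/2842 → turn +1·90°
n=2: pose=(-4,-6,S); sL=60/101, sR=60/257; mL=9360/25957, mR=-1650/25957; mL+mR=30/101 → advance +1; mR−mL=-11010/25957 → turn -1·90°
n=3: pose=(-4,-7,W); sL=30/113, sR=6/25; mL=72/2825, mR=303/2825; mL+mR=15/113 → advance +1; mR−mL=231/2825 → turn +1·90°

0 60/241 60/97 -8640/23377 11550/23377 -3 -7 N
1 15/49 15/58 135/2842 150/1421 -3 -6 W
2 60/101 60/257 9360/25957 -1650/25957 -4 -6 S
3 30/113 6/25 72/2825 303/2825 -4 -7 W
final -5 -7 S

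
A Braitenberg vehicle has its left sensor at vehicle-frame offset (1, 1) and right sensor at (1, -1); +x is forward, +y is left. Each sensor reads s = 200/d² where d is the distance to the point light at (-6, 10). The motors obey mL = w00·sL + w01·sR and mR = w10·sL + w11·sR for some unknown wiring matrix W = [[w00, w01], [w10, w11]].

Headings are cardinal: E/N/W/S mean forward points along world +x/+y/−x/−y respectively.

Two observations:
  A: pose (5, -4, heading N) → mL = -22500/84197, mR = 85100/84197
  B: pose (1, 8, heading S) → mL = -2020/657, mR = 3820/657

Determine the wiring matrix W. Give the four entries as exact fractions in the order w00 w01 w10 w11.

1/2 -1 1/2 1

obs A: pose=(5,-4,N) → sL=200/269, sR=200/313, mL=-22500/84197, mR=85100/84197
obs B: pose=(1,8,S) → sL=200/73, sR=40/9, mL=-2020/657, mR=3820/657
sensor matrix S = [[200/269, 200/313], [200/73, 40/9]]; det S = 85952000/55317429
solve [mL_A; mL_B] = S·[w00; w01] and [mR_A; mR_B] = S·[w10; w11]:
  w00 = 1/2, w01 = -1, w10 = 1/2, w11 = 1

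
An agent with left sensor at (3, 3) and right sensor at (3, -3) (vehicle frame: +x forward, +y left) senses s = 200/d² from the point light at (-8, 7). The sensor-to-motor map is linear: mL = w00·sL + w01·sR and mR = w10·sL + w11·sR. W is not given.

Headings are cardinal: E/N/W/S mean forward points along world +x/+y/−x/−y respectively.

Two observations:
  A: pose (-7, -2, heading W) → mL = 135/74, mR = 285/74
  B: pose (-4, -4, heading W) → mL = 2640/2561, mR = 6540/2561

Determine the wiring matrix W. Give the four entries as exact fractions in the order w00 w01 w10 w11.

obs A: pose=(-7,-2,W) → sL=50/37, sR=5, mL=135/74, mR=285/74
obs B: pose=(-4,-4,W) → sL=200/197, sR=40/13, mL=2640/2561, mR=6540/2561
sensor matrix S = [[50/37, 5], [200/197, 40/13]]; det S = -87000/94757
solve [mL_A; mL_B] = S·[w00; w01] and [mR_A; mR_B] = S·[w10; w11]:
  w00 = -1/2, w01 = 1/2, w10 = 1, w11 = 1/2

-1/2 1/2 1 1/2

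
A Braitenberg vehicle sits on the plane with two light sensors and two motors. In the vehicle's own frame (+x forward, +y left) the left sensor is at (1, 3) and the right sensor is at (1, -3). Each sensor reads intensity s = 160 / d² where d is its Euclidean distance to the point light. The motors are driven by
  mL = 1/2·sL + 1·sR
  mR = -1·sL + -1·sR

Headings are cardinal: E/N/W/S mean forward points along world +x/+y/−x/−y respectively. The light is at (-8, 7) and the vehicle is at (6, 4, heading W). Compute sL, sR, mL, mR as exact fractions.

32/41 160/169 9264/6929 -11968/6929

left sensor world pos  = (5, 1); dL² = 205
right sensor world pos = (5, 7); dR² = 169
sL = 160/205 = 32/41
sR = 160/169 = 160/169
mL = 1/2·sL + 1·sR = 9264/6929
mR = -1·sL + -1·sR = -11968/6929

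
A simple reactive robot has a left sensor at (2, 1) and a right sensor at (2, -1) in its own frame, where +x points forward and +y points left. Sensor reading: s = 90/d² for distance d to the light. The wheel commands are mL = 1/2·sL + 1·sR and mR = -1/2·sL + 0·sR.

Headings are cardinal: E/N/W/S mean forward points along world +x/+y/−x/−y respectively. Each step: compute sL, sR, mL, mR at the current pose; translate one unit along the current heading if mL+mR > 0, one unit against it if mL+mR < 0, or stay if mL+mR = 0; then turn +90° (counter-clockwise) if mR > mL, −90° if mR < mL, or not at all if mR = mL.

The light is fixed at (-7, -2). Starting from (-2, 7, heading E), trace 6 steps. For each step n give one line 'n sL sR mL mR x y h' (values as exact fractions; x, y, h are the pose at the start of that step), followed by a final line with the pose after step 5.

0 90/149 90/113 18495/16837 -45/149 -2 7 E
1 45/49 45/37 6075/3626 -45/98 -1 7 S
2 18/13 90/97 2043/1261 -9/13 -1 6 W
3 45/58 45/68 1035/986 -45/116 -2 6 N
4 90/149 90/113 18495/16837 -45/149 -2 7 E
5 45/49 45/37 6075/3626 -45/98 -1 7 S
final -1 6 W

n=0: pose=(-2,7,E); sL=90/149, sR=90/113; mL=18495/16837, mR=-45/149; mL+mR=90/113 → advance +1; mR−mL=-23580/16837 → turn -1·90°
n=1: pose=(-1,7,S); sL=45/49, sR=45/37; mL=6075/3626, mR=-45/98; mL+mR=45/37 → advance +1; mR−mL=-3870/1813 → turn -1·90°
n=2: pose=(-1,6,W); sL=18/13, sR=90/97; mL=2043/1261, mR=-9/13; mL+mR=90/97 → advance +1; mR−mL=-2916/1261 → turn -1·90°
n=3: pose=(-2,6,N); sL=45/58, sR=45/68; mL=1035/986, mR=-45/116; mL+mR=45/68 → advance +1; mR−mL=-2835/1972 → turn -1·90°
n=4: pose=(-2,7,E); sL=90/149, sR=90/113; mL=18495/16837, mR=-45/149; mL+mR=90/113 → advance +1; mR−mL=-23580/16837 → turn -1·90°
n=5: pose=(-1,7,S); sL=45/49, sR=45/37; mL=6075/3626, mR=-45/98; mL+mR=45/37 → advance +1; mR−mL=-3870/1813 → turn -1·90°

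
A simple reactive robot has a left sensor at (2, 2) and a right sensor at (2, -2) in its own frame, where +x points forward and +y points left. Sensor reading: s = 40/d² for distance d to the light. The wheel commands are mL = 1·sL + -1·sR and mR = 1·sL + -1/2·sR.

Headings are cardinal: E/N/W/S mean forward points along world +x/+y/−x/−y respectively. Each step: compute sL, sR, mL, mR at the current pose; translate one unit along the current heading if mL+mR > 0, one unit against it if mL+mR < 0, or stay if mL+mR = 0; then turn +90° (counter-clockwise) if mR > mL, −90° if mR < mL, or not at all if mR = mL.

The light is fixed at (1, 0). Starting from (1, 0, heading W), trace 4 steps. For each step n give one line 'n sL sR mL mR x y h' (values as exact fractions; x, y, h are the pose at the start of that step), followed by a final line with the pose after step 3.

0 5 5 0 5/2 1 0 W
1 8 40/13 64/13 84/13 0 0 S
2 20 4 16 18 0 -1 E
3 8 8 0 4 1 -1 N
final 1 0 W

n=0: pose=(1,0,W); sL=5, sR=5; mL=0, mR=5/2; mL+mR=5/2 → advance +1; mR−mL=5/2 → turn +1·90°
n=1: pose=(0,0,S); sL=8, sR=40/13; mL=64/13, mR=84/13; mL+mR=148/13 → advance +1; mR−mL=20/13 → turn +1·90°
n=2: pose=(0,-1,E); sL=20, sR=4; mL=16, mR=18; mL+mR=34 → advance +1; mR−mL=2 → turn +1·90°
n=3: pose=(1,-1,N); sL=8, sR=8; mL=0, mR=4; mL+mR=4 → advance +1; mR−mL=4 → turn +1·90°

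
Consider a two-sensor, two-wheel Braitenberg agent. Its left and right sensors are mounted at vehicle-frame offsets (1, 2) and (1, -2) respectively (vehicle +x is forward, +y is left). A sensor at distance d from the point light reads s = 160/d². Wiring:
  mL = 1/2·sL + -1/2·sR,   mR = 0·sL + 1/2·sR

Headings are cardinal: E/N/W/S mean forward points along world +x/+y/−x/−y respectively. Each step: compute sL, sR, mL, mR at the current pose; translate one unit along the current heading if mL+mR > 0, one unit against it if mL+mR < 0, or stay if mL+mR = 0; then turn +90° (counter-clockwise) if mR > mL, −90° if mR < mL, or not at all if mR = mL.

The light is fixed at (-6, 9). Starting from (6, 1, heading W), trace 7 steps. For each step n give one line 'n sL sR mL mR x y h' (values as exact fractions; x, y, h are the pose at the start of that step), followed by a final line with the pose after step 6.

n=0: pose=(6,1,W); sL=160/221, sR=160/157; mL=-5120/34697, mR=80/157; mL+mR=80/221 → advance +1; mR−mL=22800/34697 → turn +1·90°
n=1: pose=(5,1,S); sL=16/25, sR=80/81; mL=-352/2025, mR=40/81; mL+mR=8/25 → advance +1; mR−mL=1352/2025 → turn +1·90°
n=2: pose=(5,0,E); sL=160/193, sR=32/53; mL=1152/10229, mR=16/53; mL+mR=80/193 → advance +1; mR−mL=1936/10229 → turn +1·90°
n=3: pose=(6,0,N); sL=40/41, sR=8/13; mL=96/533, mR=4/13; mL+mR=20/41 → advance +1; mR−mL=68/533 → turn +1·90°
n=4: pose=(6,1,W); sL=160/221, sR=160/157; mL=-5120/34697, mR=80/157; mL+mR=80/221 → advance +1; mR−mL=22800/34697 → turn +1·90°
n=5: pose=(5,1,S); sL=16/25, sR=80/81; mL=-352/2025, mR=40/81; mL+mR=8/25 → advance +1; mR−mL=1352/2025 → turn +1·90°
n=6: pose=(5,0,E); sL=160/193, sR=32/53; mL=1152/10229, mR=16/53; mL+mR=80/193 → advance +1; mR−mL=1936/10229 → turn +1·90°

0 160/221 160/157 -5120/34697 80/157 6 1 W
1 16/25 80/81 -352/2025 40/81 5 1 S
2 160/193 32/53 1152/10229 16/53 5 0 E
3 40/41 8/13 96/533 4/13 6 0 N
4 160/221 160/157 -5120/34697 80/157 6 1 W
5 16/25 80/81 -352/2025 40/81 5 1 S
6 160/193 32/53 1152/10229 16/53 5 0 E
final 6 0 N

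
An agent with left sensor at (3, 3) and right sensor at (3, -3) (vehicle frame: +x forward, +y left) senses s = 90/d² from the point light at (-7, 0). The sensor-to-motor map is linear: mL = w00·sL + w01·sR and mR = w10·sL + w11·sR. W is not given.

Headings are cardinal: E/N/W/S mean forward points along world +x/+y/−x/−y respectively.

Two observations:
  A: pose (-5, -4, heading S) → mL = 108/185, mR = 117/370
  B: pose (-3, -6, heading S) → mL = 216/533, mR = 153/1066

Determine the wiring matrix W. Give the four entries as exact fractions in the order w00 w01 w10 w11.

obs A: pose=(-5,-4,S) → sL=45/37, sR=9/5, mL=108/185, mR=117/370
obs B: pose=(-3,-6,S) → sL=9/13, sR=45/41, mL=216/533, mR=153/1066
sensor matrix S = [[45/37, 9/5], [9/13, 45/41]]; det S = 8748/98605
solve [mL_A; mL_B] = S·[w00; w01] and [mR_A; mR_B] = S·[w10; w11]:
  w00 = -1, w01 = 1, w10 = 1, w11 = -1/2

-1 1 1 -1/2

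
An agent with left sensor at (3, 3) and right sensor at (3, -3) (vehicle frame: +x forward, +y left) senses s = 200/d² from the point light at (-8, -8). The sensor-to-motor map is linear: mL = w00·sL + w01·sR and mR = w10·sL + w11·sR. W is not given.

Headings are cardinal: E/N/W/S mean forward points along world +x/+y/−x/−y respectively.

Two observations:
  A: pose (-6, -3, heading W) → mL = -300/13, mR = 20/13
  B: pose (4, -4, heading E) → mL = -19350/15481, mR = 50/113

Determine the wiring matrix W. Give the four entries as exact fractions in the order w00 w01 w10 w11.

obs A: pose=(-6,-3,W) → sL=40, sR=40/13, mL=-300/13, mR=20/13
obs B: pose=(4,-4,E) → sL=100/137, sR=100/113, mL=-19350/15481, mR=50/113
sensor matrix S = [[40, 40/13], [100/137, 100/113]]; det S = 6672000/201253
solve [mL_A; mL_B] = S·[w00; w01] and [mR_A; mR_B] = S·[w10; w11]:
  w00 = -1/2, w01 = -1, w10 = 0, w11 = 1/2

-1/2 -1 0 1/2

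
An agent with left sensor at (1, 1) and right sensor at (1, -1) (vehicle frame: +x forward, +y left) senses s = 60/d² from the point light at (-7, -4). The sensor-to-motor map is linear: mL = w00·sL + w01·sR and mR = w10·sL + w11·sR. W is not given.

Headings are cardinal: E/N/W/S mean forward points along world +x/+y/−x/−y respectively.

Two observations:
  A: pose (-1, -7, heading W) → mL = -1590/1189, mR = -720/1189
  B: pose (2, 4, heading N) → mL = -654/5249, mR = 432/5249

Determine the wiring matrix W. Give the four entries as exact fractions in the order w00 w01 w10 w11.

1/2 -1 1 -1

obs A: pose=(-1,-7,W) → sL=60/41, sR=60/29, mL=-1590/1189, mR=-720/1189
obs B: pose=(2,4,N) → sL=12/29, sR=60/181, mL=-654/5249, mR=432/5249
sensor matrix S = [[60/41, 60/29], [12/29, 60/181]]; det S = -2315520/6241061
solve [mL_A; mL_B] = S·[w00; w01] and [mR_A; mR_B] = S·[w10; w11]:
  w00 = 1/2, w01 = -1, w10 = 1, w11 = -1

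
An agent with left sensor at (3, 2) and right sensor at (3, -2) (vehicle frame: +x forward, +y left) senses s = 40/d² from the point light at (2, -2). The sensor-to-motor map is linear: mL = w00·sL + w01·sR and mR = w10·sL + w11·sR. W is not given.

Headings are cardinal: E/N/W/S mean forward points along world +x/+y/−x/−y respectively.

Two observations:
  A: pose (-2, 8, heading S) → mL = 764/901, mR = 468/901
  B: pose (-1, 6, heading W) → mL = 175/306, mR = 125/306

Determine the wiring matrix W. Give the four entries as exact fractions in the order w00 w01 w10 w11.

obs A: pose=(-2,8,S) → sL=40/53, sR=8/17, mL=764/901, mR=468/901
obs B: pose=(-1,6,W) → sL=5/9, sR=5/17, mL=175/306, mR=125/306
sensor matrix S = [[40/53, 8/17], [5/9, 5/17]]; det S = -320/8109
solve [mL_A; mL_B] = S·[w00; w01] and [mR_A; mR_B] = S·[w10; w11]:
  w00 = 1/2, w01 = 1, w10 = 1, w11 = -1/2

1/2 1 1 -1/2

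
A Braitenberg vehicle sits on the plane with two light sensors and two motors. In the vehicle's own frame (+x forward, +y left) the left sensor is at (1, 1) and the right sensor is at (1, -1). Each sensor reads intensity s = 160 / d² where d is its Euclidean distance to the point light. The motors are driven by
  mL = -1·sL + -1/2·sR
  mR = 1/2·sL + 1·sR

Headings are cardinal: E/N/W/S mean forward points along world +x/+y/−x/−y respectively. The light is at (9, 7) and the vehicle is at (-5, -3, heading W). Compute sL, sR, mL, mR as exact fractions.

80/173 80/153 -19160/26469 19960/26469

left sensor world pos  = (-6, -4); dL² = 346
right sensor world pos = (-6, -2); dR² = 306
sL = 160/346 = 80/173
sR = 160/306 = 80/153
mL = -1·sL + -1/2·sR = -19160/26469
mR = 1/2·sL + 1·sR = 19960/26469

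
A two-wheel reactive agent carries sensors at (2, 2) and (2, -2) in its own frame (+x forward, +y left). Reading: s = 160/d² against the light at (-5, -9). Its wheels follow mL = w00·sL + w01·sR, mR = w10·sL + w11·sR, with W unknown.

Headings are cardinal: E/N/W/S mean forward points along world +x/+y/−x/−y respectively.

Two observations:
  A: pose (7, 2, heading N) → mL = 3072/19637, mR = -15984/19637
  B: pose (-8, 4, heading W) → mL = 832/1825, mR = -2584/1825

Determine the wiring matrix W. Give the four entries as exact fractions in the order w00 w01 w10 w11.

obs A: pose=(7,2,N) → sL=160/269, sR=32/73, mL=3072/19637, mR=-15984/19637
obs B: pose=(-8,4,W) → sL=80/73, sR=16/25, mL=832/1825, mR=-2584/1825
sensor matrix S = [[160/269, 32/73], [80/73, 16/25]]; det S = -714752/7167505
solve [mL_A; mL_B] = S·[w00; w01] and [mR_A; mR_B] = S·[w10; w11]:
  w00 = 1, w01 = -1, w10 = -1, w11 = -1/2

1 -1 -1 -1/2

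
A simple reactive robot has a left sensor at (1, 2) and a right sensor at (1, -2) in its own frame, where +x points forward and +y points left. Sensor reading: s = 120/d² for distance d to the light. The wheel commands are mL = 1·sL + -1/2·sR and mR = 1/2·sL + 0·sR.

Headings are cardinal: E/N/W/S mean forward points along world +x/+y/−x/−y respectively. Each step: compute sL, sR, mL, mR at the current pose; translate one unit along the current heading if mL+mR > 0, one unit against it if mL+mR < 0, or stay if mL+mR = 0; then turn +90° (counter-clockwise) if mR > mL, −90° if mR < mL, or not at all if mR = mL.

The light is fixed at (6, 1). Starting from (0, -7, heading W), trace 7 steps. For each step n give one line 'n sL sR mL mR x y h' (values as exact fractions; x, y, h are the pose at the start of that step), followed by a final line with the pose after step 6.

n=0: pose=(0,-7,W); sL=120/149, sR=24/17; mL=252/2533, mR=60/149; mL+mR=1272/2533 → advance +1; mR−mL=768/2533 → turn +1·90°
n=1: pose=(-1,-7,S); sL=60/53, sR=20/27; mL=1090/1431, mR=30/53; mL+mR=1900/1431 → advance +1; mR−mL=-280/1431 → turn -1·90°
n=2: pose=(-1,-8,W); sL=24/37, sR=120/113; mL=492/4181, mR=12/37; mL+mR=1848/4181 → advance +1; mR−mL=864/4181 → turn +1·90°
n=3: pose=(-2,-8,S); sL=15/17, sR=3/5; mL=99/170, mR=15/34; mL+mR=87/85 → advance +1; mR−mL=-12/85 → turn -1·90°
n=4: pose=(-2,-9,W); sL=8/15, sR=24/29; mL=52/435, mR=4/15; mL+mR=56/145 → advance +1; mR−mL=64/435 → turn +1·90°
n=5: pose=(-3,-9,S); sL=12/17, sR=60/121; mL=942/2057, mR=6/17; mL+mR=1668/2057 → advance +1; mR−mL=-216/2057 → turn -1·90°
n=6: pose=(-3,-10,W); sL=120/269, sR=120/181; mL=5580/48689, mR=60/269; mL+mR=16440/48689 → advance +1; mR−mL=5280/48689 → turn +1·90°

0 120/149 24/17 252/2533 60/149 0 -7 W
1 60/53 20/27 1090/1431 30/53 -1 -7 S
2 24/37 120/113 492/4181 12/37 -1 -8 W
3 15/17 3/5 99/170 15/34 -2 -8 S
4 8/15 24/29 52/435 4/15 -2 -9 W
5 12/17 60/121 942/2057 6/17 -3 -9 S
6 120/269 120/181 5580/48689 60/269 -3 -10 W
final -4 -10 S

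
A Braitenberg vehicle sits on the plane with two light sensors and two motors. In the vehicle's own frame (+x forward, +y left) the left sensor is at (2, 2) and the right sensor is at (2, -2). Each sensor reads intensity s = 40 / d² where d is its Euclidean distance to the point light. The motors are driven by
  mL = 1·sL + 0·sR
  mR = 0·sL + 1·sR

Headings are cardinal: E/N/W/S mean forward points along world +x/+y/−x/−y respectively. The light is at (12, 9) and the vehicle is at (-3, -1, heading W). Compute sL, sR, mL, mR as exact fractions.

left sensor world pos  = (-5, -3); dL² = 433
right sensor world pos = (-5, 1); dR² = 353
sL = 40/433 = 40/433
sR = 40/353 = 40/353
mL = 1·sL + 0·sR = 40/433
mR = 0·sL + 1·sR = 40/353

40/433 40/353 40/433 40/353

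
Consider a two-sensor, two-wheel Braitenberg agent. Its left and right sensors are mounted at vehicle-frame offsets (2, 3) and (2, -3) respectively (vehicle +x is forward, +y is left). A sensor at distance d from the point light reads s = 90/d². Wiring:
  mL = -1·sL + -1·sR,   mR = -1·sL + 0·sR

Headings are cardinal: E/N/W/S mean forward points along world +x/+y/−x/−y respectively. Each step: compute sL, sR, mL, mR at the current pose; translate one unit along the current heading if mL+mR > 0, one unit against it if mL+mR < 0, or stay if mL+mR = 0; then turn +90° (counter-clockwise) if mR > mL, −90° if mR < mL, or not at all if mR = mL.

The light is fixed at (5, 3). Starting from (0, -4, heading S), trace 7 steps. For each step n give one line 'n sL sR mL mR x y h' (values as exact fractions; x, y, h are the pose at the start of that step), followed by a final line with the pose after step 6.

n=0: pose=(0,-4,S); sL=18/17, sR=18/29; mL=-828/493, mR=-18/17; mL+mR=-1350/493 → advance -1; mR−mL=18/29 → turn +1·90°
n=1: pose=(0,-3,E); sL=5, sR=1; mL=-6, mR=-5; mL+mR=-11 → advance -1; mR−mL=1 → turn +1·90°
n=2: pose=(-1,-3,N); sL=90/97, sR=18/5; mL=-2196/485, mR=-90/97; mL+mR=-2646/485 → advance -1; mR−mL=18/5 → turn +1·90°
n=3: pose=(-1,-4,W); sL=45/82, sR=9/8; mL=-549/328, mR=-45/82; mL+mR=-729/328 → advance -1; mR−mL=9/8 → turn +1·90°
n=4: pose=(0,-4,S); sL=18/17, sR=18/29; mL=-828/493, mR=-18/17; mL+mR=-1350/493 → advance -1; mR−mL=18/29 → turn +1·90°
n=5: pose=(0,-3,E); sL=5, sR=1; mL=-6, mR=-5; mL+mR=-11 → advance -1; mR−mL=1 → turn +1·90°
n=6: pose=(-1,-3,N); sL=90/97, sR=18/5; mL=-2196/485, mR=-90/97; mL+mR=-2646/485 → advance -1; mR−mL=18/5 → turn +1·90°

0 18/17 18/29 -828/493 -18/17 0 -4 S
1 5 1 -6 -5 0 -3 E
2 90/97 18/5 -2196/485 -90/97 -1 -3 N
3 45/82 9/8 -549/328 -45/82 -1 -4 W
4 18/17 18/29 -828/493 -18/17 0 -4 S
5 5 1 -6 -5 0 -3 E
6 90/97 18/5 -2196/485 -90/97 -1 -3 N
final -1 -4 W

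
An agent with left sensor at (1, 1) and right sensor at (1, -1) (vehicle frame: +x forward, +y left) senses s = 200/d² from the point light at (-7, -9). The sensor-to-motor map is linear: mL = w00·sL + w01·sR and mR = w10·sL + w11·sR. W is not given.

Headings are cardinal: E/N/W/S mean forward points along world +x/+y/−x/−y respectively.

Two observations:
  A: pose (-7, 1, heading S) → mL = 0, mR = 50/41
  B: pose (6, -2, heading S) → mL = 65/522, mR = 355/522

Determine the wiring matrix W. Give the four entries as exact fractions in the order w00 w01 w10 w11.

-1/2 1/2 -1/2 1

obs A: pose=(-7,1,S) → sL=100/41, sR=100/41, mL=0, mR=50/41
obs B: pose=(6,-2,S) → sL=25/29, sR=10/9, mL=65/522, mR=355/522
sensor matrix S = [[100/41, 100/41], [25/29, 10/9]]; det S = 6500/10701
solve [mL_A; mL_B] = S·[w00; w01] and [mR_A; mR_B] = S·[w10; w11]:
  w00 = -1/2, w01 = 1/2, w10 = -1/2, w11 = 1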